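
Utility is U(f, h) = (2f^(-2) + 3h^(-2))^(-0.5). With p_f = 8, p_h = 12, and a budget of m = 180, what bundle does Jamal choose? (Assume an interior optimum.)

For CES with ρ = -2, MRS = (2/3)·(h/f)^3.
Tangency: set MRS = p_f/p_h = 8/12 = 2/3.
So (h/f)^3 = 1; taking the cube root, h/f = 1, i.e. h = f.
Substitute into the budget 8·f + 12·h = 180: 20·f = 180, so f* = 9 and h* = 9.

f* = 9, h* = 9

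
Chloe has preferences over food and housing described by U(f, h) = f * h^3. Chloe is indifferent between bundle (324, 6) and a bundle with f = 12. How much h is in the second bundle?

U(324, 6) = 69984.
Set U(12, h) = 69984 and solve.
With f = 12: h^3 = 69984/12 = 5832; taking the cube root, h = 18.
Check: U(12, 18) = 69984.

h = 18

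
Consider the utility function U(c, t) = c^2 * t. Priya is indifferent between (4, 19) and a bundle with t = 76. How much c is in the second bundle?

U(4, 19) = 304.
Set U(c, 76) = 304 and solve.
With t = 76: c^2 = 304/76 = 4; taking the square root, c = 2.
Check: U(2, 76) = 304.

c = 2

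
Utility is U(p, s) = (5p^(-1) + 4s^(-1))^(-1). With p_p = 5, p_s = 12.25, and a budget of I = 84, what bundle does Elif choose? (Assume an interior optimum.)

For CES with ρ = -1, MRS = (5/4)·(s/p)^2.
Tangency: set MRS = p_p/p_s = 5/12.25 = 20/49.
So (s/p)^2 = 16/49; taking the square root, s/p = 4/7, i.e. s = (4/7)·p.
Substitute into the budget 5·p + 12.25·s = 84: 12·p = 84, so p* = 7 and s* = (4/7)·7 = 4.

p* = 7, s* = 4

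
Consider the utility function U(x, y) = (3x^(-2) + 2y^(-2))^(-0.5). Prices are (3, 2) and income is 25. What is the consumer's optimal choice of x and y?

For CES with ρ = -2, MRS = (3/2)·(y/x)^3.
Tangency: set MRS = p_x/p_y = 3/2 = 1.5.
So (y/x)^3 = 1; taking the cube root, y/x = 1, i.e. y = x.
Substitute into the budget 3·x + 2·y = 25: 5·x = 25, so x* = 5 and y* = 5.

x* = 5, y* = 5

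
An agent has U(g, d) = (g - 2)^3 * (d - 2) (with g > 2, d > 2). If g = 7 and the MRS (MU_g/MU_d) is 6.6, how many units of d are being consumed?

d = 13

MU_g = 3·(g−2)^2·(d−2), MU_d = (g−2)^3.
MRS = (3/1)·(d−2)/(g−2).
Substitute g = 7: MRS = (d − 2)/(5/3). Setting this equal to 6.6 gives d − 2 = 6.6·(5/3) = 11, so d = 13.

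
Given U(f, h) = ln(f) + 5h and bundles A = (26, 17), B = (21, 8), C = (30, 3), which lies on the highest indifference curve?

Evaluate utility at each bundle:
U(A) = 88.258.
U(B) = 43.045.
U(C) = 18.401.
Highest utility is A, so A ≻ B ≻ C.

Bundle A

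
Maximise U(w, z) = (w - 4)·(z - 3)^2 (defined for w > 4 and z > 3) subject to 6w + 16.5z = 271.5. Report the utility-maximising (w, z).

MU_w = (z−3)^2, MU_z = 2·(w−4)·(z−3).
MRS = (1/2)·(z−3)/(w−4).
Tangency: set MRS = p_w/p_z = 6/16.5 = 4/11.
So (1/2)·(z − 3)/(w − 4) = 4/11, i.e. (z − 3) = (8/11)·(w − 4).
Rewrite the budget in excess-of-subsistence terms: 6·(w − 4) + 16.5·(z − 3) = 271.5 − 6·4 − 16.5·3 = 198.
Substituting, 18·(w − 4) = 198, so w − 4 = 11 and w* = 15.
Then z − 3 = (8/11)·11 = 8, so z* = 11.

w* = 15, z* = 11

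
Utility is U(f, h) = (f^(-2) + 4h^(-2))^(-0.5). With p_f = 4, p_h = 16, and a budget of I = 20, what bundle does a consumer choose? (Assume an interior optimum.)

For CES with ρ = -2, MRS = (1/4)·(h/f)^3.
Tangency: set MRS = p_f/p_h = 4/16 = 0.25.
So (h/f)^3 = 1; taking the cube root, h/f = 1, i.e. h = f.
Substitute into the budget 4·f + 16·h = 20: 20·f = 20, so f* = 1 and h* = 1.

f* = 1, h* = 1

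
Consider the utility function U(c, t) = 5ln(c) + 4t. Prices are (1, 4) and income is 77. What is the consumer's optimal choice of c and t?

c* = 5, t* = 18

MU_c = 5/c, MU_t = 4.
MRS = 5/c ÷ 4.
Tangency: set MRS = p_c/p_t = 1/4 = 0.25.
MRS depends only on c: 1.25/c = 0.25 ⇒ c* = 1.25/0.25 = 5.
From the budget, 4·t = 77 − 1·5 = 72, so t* = 18.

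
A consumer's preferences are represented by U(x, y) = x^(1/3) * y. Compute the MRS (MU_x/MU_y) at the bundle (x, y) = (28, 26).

MU_x = 1/3·x^(-2/3)·y and MU_y = x^(1/3).
MRS = MU_x/MU_y = (1/3)·y/x.
At (28, 26): MRS = 13/42.
The indifference curve has slope −13/42 at this bundle.

MRS = 13/42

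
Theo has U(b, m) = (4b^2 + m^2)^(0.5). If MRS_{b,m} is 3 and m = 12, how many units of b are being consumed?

For CES with ρ = 2, MRS = (4/1)·(m/b)^(-1).
Setting (4/1)·(12/b)^(-1) = 3 gives (12/b)^(-1) = 0.75, so 12/b = 4/3 and b = 9.

b = 9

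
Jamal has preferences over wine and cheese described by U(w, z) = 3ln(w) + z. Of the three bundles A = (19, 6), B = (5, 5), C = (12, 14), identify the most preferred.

Bundle C

Evaluate utility at each bundle:
U(A) = 14.833.
U(B) = 9.828.
U(C) = 21.455.
Highest utility is C, so C ≻ A ≻ B.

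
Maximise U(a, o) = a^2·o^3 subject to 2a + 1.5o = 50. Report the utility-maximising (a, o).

a* = 10, o* = 20

MU_a = 2·a·o^3 and MU_o = 3·a^2·o^2.
MRS = MU_a/MU_o = (2/3)·o/a.
Tangency: set MRS = p_a/p_o = 2/1.5 = 4/3.
So (2/3)·o/a = 4/3, i.e. o = 2·a.
Substitute into the budget 2·a + 1.5·o = 50: 5·a = 50, so a* = 10.
Then o* = 2·10 = 20.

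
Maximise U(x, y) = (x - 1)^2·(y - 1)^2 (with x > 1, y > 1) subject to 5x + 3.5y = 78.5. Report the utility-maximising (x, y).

x* = 8, y* = 11

MU_x = 2·(x−1)·(y−1)^2, MU_y = 2·(x−1)^2·(y−1).
MRS = (y−1)/(x−1).
Tangency: set MRS = p_x/p_y = 5/3.5 = 10/7.
So (y − 1)/(x − 1) = 10/7, i.e. (y − 1) = (10/7)·(x − 1).
Rewrite the budget in excess-of-subsistence terms: 5·(x − 1) + 3.5·(y − 1) = 78.5 − 5·1 − 3.5·1 = 70.
Substituting, 10·(x − 1) = 70, so x − 1 = 7 and x* = 8.
Then y − 1 = (10/7)·7 = 10, so y* = 11.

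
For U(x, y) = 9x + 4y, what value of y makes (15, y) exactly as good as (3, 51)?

U(3, 51) = 231.
Set U(15, y) = 231 and solve.
9·15 + 4y = 231 ⇒ 4y = 96 ⇒ y = 24.
Check: U(15, 24) = 231.

y = 24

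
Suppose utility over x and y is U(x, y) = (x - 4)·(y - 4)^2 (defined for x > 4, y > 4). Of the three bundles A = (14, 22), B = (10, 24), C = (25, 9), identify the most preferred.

Bundle A

Evaluate utility at each bundle:
U(A) = 3240.
U(B) = 2400.
U(C) = 525.
Highest utility is A, so A ≻ B ≻ C.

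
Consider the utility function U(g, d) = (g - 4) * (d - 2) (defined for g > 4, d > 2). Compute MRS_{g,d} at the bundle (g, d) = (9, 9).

MRS = 1.4

MU_g = (d−2), MU_d = (g−4).
MRS = (d−2)/(g−4).
At (9, 9): MRS = 1.4.
That is, one extra unit of g is worth 1.4 units of d at the margin.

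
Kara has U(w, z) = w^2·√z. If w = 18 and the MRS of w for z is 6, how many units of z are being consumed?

z = 27

MU_w = 2·w·√z and MU_z = 0.5·w^2·z^(-0.5).
MRS = MU_w/MU_z = (4)·z/w.
Substitute w = 18: MRS = z/4.5. Setting z/4.5 = 6 gives z = 6·4.5 = 27.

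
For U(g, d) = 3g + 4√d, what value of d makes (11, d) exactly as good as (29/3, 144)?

d = 121

U(29/3, 144) = 77.
Set U(11, d) = 77 and solve.
With g = 11: 4√d = 77 − 3·11 = 44, so √d = 11 and d = 121.
Check: U(11, 121) = 77.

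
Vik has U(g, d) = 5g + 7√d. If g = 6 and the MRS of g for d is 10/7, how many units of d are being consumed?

MU_g = 5, MU_d = 7/(2√d).
MRS = 5 ÷ (7/(2√d)).
MRS depends only on d: (10/7)·√d = 10/7 ⇒ √d = (10/7)/(10/7) = 1 ⇒ d = 1.

d = 1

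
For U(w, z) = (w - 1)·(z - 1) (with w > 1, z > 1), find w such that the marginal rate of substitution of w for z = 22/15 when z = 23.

MU_w = (z−1), MU_z = (w−1).
MRS = (z−1)/(w−1).
Substitute z = 23: MRS = 22/(w − 1). Setting this equal to 22/15 gives w − 1 = 22/(22/15) = 15, so w = 16.

w = 16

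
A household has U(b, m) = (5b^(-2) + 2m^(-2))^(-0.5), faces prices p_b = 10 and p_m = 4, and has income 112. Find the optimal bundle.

b* = 8, m* = 8

For CES with ρ = -2, MRS = (5/2)·(m/b)^3.
Tangency: set MRS = p_b/p_m = 10/4 = 2.5.
So (m/b)^3 = 1; taking the cube root, m/b = 1, i.e. m = b.
Substitute into the budget 10·b + 4·m = 112: 14·b = 112, so b* = 8 and m* = 8.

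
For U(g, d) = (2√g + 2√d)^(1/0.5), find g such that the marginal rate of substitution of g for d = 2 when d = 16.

g = 4

For CES with ρ = 0.5, MRS = √(d/g).
Setting √(16/g) = 2 gives 16/g = 4 and g = 4.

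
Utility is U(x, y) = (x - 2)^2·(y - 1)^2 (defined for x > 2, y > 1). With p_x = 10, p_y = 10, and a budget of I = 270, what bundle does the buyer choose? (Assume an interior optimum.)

x* = 14, y* = 13

MU_x = 2·(x−2)·(y−1)^2, MU_y = 2·(x−2)^2·(y−1).
MRS = (y−1)/(x−2).
Tangency: set MRS = p_x/p_y = 10/10 = 1.
So (y − 1)/(x − 2) = 1, i.e. (y − 1) = (x − 2).
Rewrite the budget in excess-of-subsistence terms: 10·(x − 2) + 10·(y − 1) = 270 − 10·2 − 10·1 = 240.
Substituting, 20·(x − 2) = 240, so x − 2 = 12 and x* = 14.
Then y − 1 = 12, so y* = 13.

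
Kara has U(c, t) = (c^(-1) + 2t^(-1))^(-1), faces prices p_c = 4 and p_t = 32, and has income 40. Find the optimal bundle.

c* = 2, t* = 1

For CES with ρ = -1, MRS = (1/2)·(t/c)^2.
Tangency: set MRS = p_c/p_t = 4/32 = 0.125.
So (t/c)^2 = 0.25; taking the square root, t/c = 0.5, i.e. t = 0.5·c.
Substitute into the budget 4·c + 32·t = 40: 20·c = 40, so c* = 2 and t* = 0.5·2 = 1.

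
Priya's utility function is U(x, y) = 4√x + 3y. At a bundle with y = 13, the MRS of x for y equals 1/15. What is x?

MU_x = 4/(2√x), MU_y = 3.
MRS = 4/(2√x) ÷ 3.
MRS depends only on x: (2/3)/√x = 1/15 ⇒ √x = (2/3)/(1/15) = 10 ⇒ x = 100.

x = 100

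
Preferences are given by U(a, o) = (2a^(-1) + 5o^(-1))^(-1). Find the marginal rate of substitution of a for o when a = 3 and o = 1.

For CES with ρ = -1, MRS = (2/5)·(o/a)^2.
At (3, 1): MRS = 2/45.
The indifference curve has slope −2/45 at this bundle.

MRS = 2/45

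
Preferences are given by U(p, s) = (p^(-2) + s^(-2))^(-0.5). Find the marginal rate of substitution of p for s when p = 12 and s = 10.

MRS = 125/216

For CES with ρ = -2, MRS = (s/p)^3.
At (12, 10): MRS = 125/216.
The indifference curve has slope −125/216 at this bundle.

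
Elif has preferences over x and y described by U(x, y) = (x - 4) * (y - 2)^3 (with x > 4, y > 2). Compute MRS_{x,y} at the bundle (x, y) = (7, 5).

MRS = 1/3

MU_x = (y−2)^3, MU_y = 3·(x−4)·(y−2)^2.
MRS = (1/3)·(y−2)/(x−4).
At (7, 5): MRS = 1/3.
The indifference curve has slope −1/3 at this bundle.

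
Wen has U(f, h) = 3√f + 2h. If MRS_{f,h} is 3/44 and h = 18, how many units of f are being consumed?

MU_f = 3/(2√f), MU_h = 2.
MRS = 3/(2√f) ÷ 2.
MRS depends only on f: 0.75/√f = 3/44 ⇒ √f = 0.75/(3/44) = 11 ⇒ f = 121.

f = 121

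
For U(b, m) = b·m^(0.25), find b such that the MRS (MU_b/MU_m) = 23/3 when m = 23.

b = 12

MU_b = m^(0.25) and MU_m = 0.25·b·m^(-0.75).
MRS = MU_b/MU_m = (4)·m/b.
Substitute m = 23: MRS = 92/b. Setting 92/b = 23/3 gives b = 92/(23/3) = 12.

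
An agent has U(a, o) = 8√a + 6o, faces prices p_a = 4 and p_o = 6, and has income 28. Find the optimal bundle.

MU_a = 8/(2√a), MU_o = 6.
MRS = 8/(2√a) ÷ 6.
Tangency: set MRS = p_a/p_o = 4/6 = 2/3.
MRS depends only on a: (2/3)/√a = 2/3 ⇒ √a = (2/3)/(2/3) = 1 ⇒ a* = 1.
From the budget, 6·o = 28 − 4·1 = 24, so o* = 4.

a* = 1, o* = 4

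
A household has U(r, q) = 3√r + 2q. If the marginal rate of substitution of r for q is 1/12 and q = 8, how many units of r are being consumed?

MU_r = 3/(2√r), MU_q = 2.
MRS = 3/(2√r) ÷ 2.
MRS depends only on r: 0.75/√r = 1/12 ⇒ √r = 0.75/(1/12) = 9 ⇒ r = 81.

r = 81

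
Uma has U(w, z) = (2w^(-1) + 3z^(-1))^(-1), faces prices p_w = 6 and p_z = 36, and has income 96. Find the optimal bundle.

For CES with ρ = -1, MRS = (2/3)·(z/w)^2.
Tangency: set MRS = p_w/p_z = 6/36 = 1/6.
So (z/w)^2 = 0.25; taking the square root, z/w = 0.5, i.e. z = 0.5·w.
Substitute into the budget 6·w + 36·z = 96: 24·w = 96, so w* = 4 and z* = 0.5·4 = 2.

w* = 4, z* = 2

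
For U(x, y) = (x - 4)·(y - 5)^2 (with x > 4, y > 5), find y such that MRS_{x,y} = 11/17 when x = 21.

MU_x = (y−5)^2, MU_y = 2·(x−4)·(y−5).
MRS = (1/2)·(y−5)/(x−4).
Substitute x = 21: MRS = (y − 5)/34. Setting this equal to 11/17 gives y − 5 = (11/17)·34 = 22, so y = 27.

y = 27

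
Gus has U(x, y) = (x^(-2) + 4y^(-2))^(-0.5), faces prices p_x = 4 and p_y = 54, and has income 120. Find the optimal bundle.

For CES with ρ = -2, MRS = (1/4)·(y/x)^3.
Tangency: set MRS = p_x/p_y = 4/54 = 2/27.
So (y/x)^3 = 8/27; taking the cube root, y/x = 2/3, i.e. y = (2/3)·x.
Substitute into the budget 4·x + 54·y = 120: 40·x = 120, so x* = 3 and y* = (2/3)·3 = 2.

x* = 3, y* = 2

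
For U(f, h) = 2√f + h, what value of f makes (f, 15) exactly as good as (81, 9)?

U(81, 9) = 27.
Set U(f, 15) = 27 and solve.
With h = 15: 2√f = 27 − 15 = 12, so √f = 6 and f = 36.
Check: U(36, 15) = 27.

f = 36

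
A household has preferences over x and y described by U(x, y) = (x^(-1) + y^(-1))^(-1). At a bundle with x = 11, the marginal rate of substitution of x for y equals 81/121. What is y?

For CES with ρ = -1, MRS = (y/x)^2.
Setting (y/11)^2 = 81/121 gives y/11 = 9/11 and y = 9.

y = 9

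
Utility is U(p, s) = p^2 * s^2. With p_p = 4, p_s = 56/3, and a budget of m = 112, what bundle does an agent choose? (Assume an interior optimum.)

p* = 14, s* = 3

MU_p = 2·p·s^2 and MU_s = 2·p^2·s.
MRS = MU_p/MU_s = s/p.
Tangency: set MRS = p_p/p_s = 4/(56/3) = 3/14.
So s/p = 3/14, i.e. s = (3/14)·p.
Substitute into the budget 4·p + (56/3)·s = 112: 8·p = 112, so p* = 14.
Then s* = (3/14)·14 = 3.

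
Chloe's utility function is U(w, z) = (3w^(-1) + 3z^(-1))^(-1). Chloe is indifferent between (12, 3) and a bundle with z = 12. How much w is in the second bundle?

U depends on (w, z) only through S = 3w^(-1) + 3z^(-1), so equal utility means equal S. At (12, 3): S = 1.25.
With z = 12: 3·12^(-1) = 0.25, so 3w^(-1) = 1.25 − 0.25 = 1, i.e. w^(-1) = 1/3.
Hence w = 1/(1/3) = 3.
Check: U(3, 12) = 0.8.

w = 3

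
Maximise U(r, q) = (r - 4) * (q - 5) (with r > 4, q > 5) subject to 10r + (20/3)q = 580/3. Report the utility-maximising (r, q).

MU_r = (q−5), MU_q = (r−4).
MRS = (q−5)/(r−4).
Tangency: set MRS = p_r/p_q = 10/(20/3) = 1.5.
So (q − 5)/(r − 4) = 1.5, i.e. (q − 5) = 1.5·(r − 4).
Rewrite the budget in excess-of-subsistence terms: 10·(r − 4) + (20/3)·(q − 5) = 580/3 − 10·4 − (20/3)·5 = 120.
Substituting, 20·(r − 4) = 120, so r − 4 = 6 and r* = 10.
Then q − 5 = 1.5·6 = 9, so q* = 14.

r* = 10, q* = 14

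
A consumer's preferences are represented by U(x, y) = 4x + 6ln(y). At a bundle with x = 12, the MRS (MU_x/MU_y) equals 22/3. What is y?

MU_x = 4, MU_y = 6/y.
MRS = 4 ÷ (6/y).
MRS depends only on y: (2/3)·y = 22/3 ⇒ y = (22/3)/(2/3) = 11.

y = 11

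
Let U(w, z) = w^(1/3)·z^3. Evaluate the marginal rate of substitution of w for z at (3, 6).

MU_w = 1/3·w^(-2/3)·z^3 and MU_z = 3·w^(1/3)·z^2.
MRS = MU_w/MU_z = (1/9)·z/w.
At (3, 6): MRS = 2/9.
So at (3, 6) the consumer would give up 2/9 units of z for one more unit of w.

MRS = 2/9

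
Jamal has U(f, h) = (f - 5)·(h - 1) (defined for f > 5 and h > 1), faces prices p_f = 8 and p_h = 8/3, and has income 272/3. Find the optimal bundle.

f* = 8, h* = 10

MU_f = (h−1), MU_h = (f−5).
MRS = (h−1)/(f−5).
Tangency: set MRS = p_f/p_h = 8/(8/3) = 3.
So (h − 1)/(f − 5) = 3, i.e. (h − 1) = 3·(f − 5).
Rewrite the budget in excess-of-subsistence terms: 8·(f − 5) + (8/3)·(h − 1) = 272/3 − 8·5 − (8/3)·1 = 48.
Substituting, 16·(f − 5) = 48, so f − 5 = 3 and f* = 8.
Then h − 1 = 3·3 = 9, so h* = 10.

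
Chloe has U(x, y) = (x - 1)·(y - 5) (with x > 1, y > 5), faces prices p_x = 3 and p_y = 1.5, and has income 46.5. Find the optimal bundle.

MU_x = (y−5), MU_y = (x−1).
MRS = (y−5)/(x−1).
Tangency: set MRS = p_x/p_y = 3/1.5 = 2.
So (y − 5)/(x − 1) = 2, i.e. (y − 5) = 2·(x − 1).
Rewrite the budget in excess-of-subsistence terms: 3·(x − 1) + 1.5·(y − 5) = 46.5 − 3·1 − 1.5·5 = 36.
Substituting, 6·(x − 1) = 36, so x − 1 = 6 and x* = 7.
Then y − 5 = 2·6 = 12, so y* = 17.

x* = 7, y* = 17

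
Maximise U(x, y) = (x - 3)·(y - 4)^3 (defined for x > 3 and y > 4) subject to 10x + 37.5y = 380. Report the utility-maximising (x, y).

MU_x = (y−4)^3, MU_y = 3·(x−3)·(y−4)^2.
MRS = (1/3)·(y−4)/(x−3).
Tangency: set MRS = p_x/p_y = 10/37.5 = 4/15.
So (1/3)·(y − 4)/(x − 3) = 4/15, i.e. (y − 4) = 0.8·(x − 3).
Rewrite the budget in excess-of-subsistence terms: 10·(x − 3) + 37.5·(y − 4) = 380 − 10·3 − 37.5·4 = 200.
Substituting, 40·(x − 3) = 200, so x − 3 = 5 and x* = 8.
Then y − 4 = 0.8·5 = 4, so y* = 8.

x* = 8, y* = 8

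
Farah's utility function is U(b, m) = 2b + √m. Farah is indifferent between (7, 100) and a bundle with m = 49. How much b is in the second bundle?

U(7, 100) = 24.
Set U(b, 49) = 24 and solve.
With m = 49: √49 = 7, so 2b = 24 − 7 = 17 and b = 8.5.
Check: U(8.5, 49) = 24.

b = 8.5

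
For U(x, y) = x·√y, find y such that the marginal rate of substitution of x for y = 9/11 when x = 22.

MU_x = √y and MU_y = 0.5·x·y^(-0.5).
MRS = MU_x/MU_y = (2)·y/x.
Substitute x = 22: MRS = y/11. Setting y/11 = 9/11 gives y = (9/11)·11 = 9.

y = 9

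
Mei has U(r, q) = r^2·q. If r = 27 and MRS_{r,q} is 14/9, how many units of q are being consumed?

q = 21

MU_r = 2·r·q and MU_q = r^2.
MRS = MU_r/MU_q = (2/1)·q/r.
Substitute r = 27: MRS = q/13.5. Setting q/13.5 = 14/9 gives q = (14/9)·13.5 = 21.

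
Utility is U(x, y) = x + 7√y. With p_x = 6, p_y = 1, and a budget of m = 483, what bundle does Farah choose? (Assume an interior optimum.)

x* = 7, y* = 441

MU_x = 1, MU_y = 7/(2√y).
MRS = 1 ÷ (7/(2√y)).
Tangency: set MRS = p_x/p_y = 6/1 = 6.
MRS depends only on y: (2/7)·√y = 6 ⇒ √y = 6/(2/7) = 21 ⇒ y* = 441.
From the budget, 6·x = 483 − 1·441 = 42, so x* = 7.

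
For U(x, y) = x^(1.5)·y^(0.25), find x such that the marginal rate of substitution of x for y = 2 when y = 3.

MU_x = 1.5·√x·y^(0.25) and MU_y = 0.25·x^(1.5)·y^(-0.75).
MRS = MU_x/MU_y = (6)·y/x.
Substitute y = 3: MRS = 18/x. Setting 18/x = 2 gives x = 18/2 = 9.

x = 9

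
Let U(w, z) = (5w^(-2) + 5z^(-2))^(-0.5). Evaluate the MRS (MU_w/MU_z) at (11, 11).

For CES with ρ = -2, MRS = (z/w)^3.
At (11, 11): MRS = 1.
The indifference curve has slope −1 at this bundle.

MRS = 1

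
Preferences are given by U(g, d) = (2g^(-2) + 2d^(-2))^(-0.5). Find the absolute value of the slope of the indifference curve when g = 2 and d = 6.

MRS = 27

For CES with ρ = -2, MRS = (d/g)^3.
At (2, 6): MRS = 27.
The indifference curve has slope −27 at this bundle.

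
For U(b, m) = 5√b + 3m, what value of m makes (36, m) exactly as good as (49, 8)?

U(49, 8) = 59.
Set U(36, m) = 59 and solve.
With b = 36: √36 = 6, so 3m = 59 − 5·6 = 29 and m = 29/3.
Check: U(36, 29/3) = 59.

m = 29/3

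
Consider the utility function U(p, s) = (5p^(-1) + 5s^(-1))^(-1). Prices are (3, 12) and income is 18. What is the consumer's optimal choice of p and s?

p* = 2, s* = 1

For CES with ρ = -1, MRS = (s/p)^2.
Tangency: set MRS = p_p/p_s = 3/12 = 0.25.
So (s/p)^2 = 0.25; taking the square root, s/p = 0.5, i.e. s = 0.5·p.
Substitute into the budget 3·p + 12·s = 18: 9·p = 18, so p* = 2 and s* = 0.5·2 = 1.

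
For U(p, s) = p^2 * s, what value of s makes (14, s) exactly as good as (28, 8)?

U(28, 8) = 6272.
Set U(14, s) = 6272 and solve.
With p = 14: 14^2 = 196, so s = 6272/196 = 32.
Check: U(14, 32) = 6272.

s = 32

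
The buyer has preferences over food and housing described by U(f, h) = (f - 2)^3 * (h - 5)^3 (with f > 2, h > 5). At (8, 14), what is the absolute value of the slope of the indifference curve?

MRS = 1.5

MU_f = 3·(f−2)^2·(h−5)^3, MU_h = 3·(f−2)^3·(h−5)^2.
MRS = (h−5)/(f−2).
At (8, 14): MRS = 1.5.
That is, one extra unit of f is worth 1.5 units of h at the margin.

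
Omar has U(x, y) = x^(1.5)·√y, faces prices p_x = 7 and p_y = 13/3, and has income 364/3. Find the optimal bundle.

MU_x = 1.5·√x·√y and MU_y = 0.5·x^(1.5)·y^(-0.5).
MRS = MU_x/MU_y = (3)·y/x.
Tangency: set MRS = p_x/p_y = 7/(13/3) = 21/13.
So (3)·y/x = 21/13, i.e. y = (7/13)·x.
Substitute into the budget 7·x + (13/3)·y = 364/3: (28/3)·x = 364/3, so x* = 13.
Then y* = (7/13)·13 = 7.

x* = 13, y* = 7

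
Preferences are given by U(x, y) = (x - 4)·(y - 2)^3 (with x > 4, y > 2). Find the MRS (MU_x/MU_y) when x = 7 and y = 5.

MRS = 1/3

MU_x = (y−2)^3, MU_y = 3·(x−4)·(y−2)^2.
MRS = (1/3)·(y−2)/(x−4).
At (7, 5): MRS = 1/3.
So at (7, 5) the consumer would give up 1/3 units of y for one more unit of x.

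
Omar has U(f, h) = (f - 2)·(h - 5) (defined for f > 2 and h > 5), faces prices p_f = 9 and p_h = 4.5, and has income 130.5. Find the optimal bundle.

MU_f = (h−5), MU_h = (f−2).
MRS = (h−5)/(f−2).
Tangency: set MRS = p_f/p_h = 9/4.5 = 2.
So (h − 5)/(f − 2) = 2, i.e. (h − 5) = 2·(f − 2).
Rewrite the budget in excess-of-subsistence terms: 9·(f − 2) + 4.5·(h − 5) = 130.5 − 9·2 − 4.5·5 = 90.
Substituting, 18·(f − 2) = 90, so f − 2 = 5 and f* = 7.
Then h − 5 = 2·5 = 10, so h* = 15.

f* = 7, h* = 15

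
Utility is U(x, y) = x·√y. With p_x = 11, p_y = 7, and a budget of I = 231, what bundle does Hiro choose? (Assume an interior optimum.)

MU_x = √y and MU_y = 0.5·x·y^(-0.5).
MRS = MU_x/MU_y = (2)·y/x.
Tangency: set MRS = p_x/p_y = 11/7.
So (2)·y/x = 11/7, i.e. y = (11/14)·x.
Substitute into the budget 11·x + 7·y = 231: 16.5·x = 231, so x* = 14.
Then y* = (11/14)·14 = 11.

x* = 14, y* = 11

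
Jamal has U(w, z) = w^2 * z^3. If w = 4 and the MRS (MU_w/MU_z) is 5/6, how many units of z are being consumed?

z = 5

MU_w = 2·w·z^3 and MU_z = 3·w^2·z^2.
MRS = MU_w/MU_z = (2/3)·z/w.
Substitute w = 4: MRS = z/6. Setting z/6 = 5/6 gives z = (5/6)·6 = 5.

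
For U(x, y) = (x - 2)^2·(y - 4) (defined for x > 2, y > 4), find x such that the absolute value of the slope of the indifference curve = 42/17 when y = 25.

MU_x = 2·(x−2)·(y−4), MU_y = (x−2)^2.
MRS = (2/1)·(y−4)/(x−2).
Substitute y = 25: MRS = 42/(x − 2). Setting this equal to 42/17 gives x − 2 = 42/(42/17) = 17, so x = 19.

x = 19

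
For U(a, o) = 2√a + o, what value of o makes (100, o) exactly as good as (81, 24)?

o = 22

U(81, 24) = 42.
Set U(100, o) = 42 and solve.
With a = 100: √100 = 10, so o = 42 − 2·10 = 22.
Check: U(100, 22) = 42.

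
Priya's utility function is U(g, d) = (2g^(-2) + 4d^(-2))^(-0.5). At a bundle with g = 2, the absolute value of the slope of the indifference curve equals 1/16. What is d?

d = 1

For CES with ρ = -2, MRS = (2/4)·(d/g)^3.
Setting (2/4)·(d/2)^3 = 1/16 gives (d/2)^3 = 0.125, so d/2 = 0.5 and d = 1.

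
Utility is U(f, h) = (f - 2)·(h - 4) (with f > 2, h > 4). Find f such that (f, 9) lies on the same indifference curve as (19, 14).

f = 36

U(19, 14) = 170.
Set U(f, 9) = 170 and solve.
With h = 9: (9 − 4) = 5, so (f − 2) = 170/5 = 34.
So f = 2 + 34 = 36.
Check: U(36, 9) = 170.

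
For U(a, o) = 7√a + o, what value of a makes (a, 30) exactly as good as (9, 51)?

U(9, 51) = 72.
Set U(a, 30) = 72 and solve.
With o = 30: 7√a = 72 − 30 = 42, so √a = 6 and a = 36.
Check: U(36, 30) = 72.

a = 36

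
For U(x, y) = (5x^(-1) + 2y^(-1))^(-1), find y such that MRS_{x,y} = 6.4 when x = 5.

y = 8

For CES with ρ = -1, MRS = (5/2)·(y/x)^2.
Setting (5/2)·(y/5)^2 = 6.4 gives (y/5)^2 = 64/25, so y/5 = 1.6 and y = 8.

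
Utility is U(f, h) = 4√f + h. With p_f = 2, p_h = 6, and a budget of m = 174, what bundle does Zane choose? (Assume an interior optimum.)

MU_f = 4/(2√f), MU_h = 1.
MRS = 4/(2√f) ÷ 1.
Tangency: set MRS = p_f/p_h = 2/6 = 1/3.
MRS depends only on f: 2/√f = 1/3 ⇒ √f = 2/(1/3) = 6 ⇒ f* = 36.
From the budget, 6·h = 174 − 2·36 = 102, so h* = 17.

f* = 36, h* = 17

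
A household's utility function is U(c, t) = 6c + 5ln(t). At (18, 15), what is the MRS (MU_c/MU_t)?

MU_c = 6, MU_t = 5/t.
MRS = 6 ÷ (5/t).
At (18, 15): MRS = 18.
That is, one extra unit of c is worth 18 units of t at the margin.

MRS = 18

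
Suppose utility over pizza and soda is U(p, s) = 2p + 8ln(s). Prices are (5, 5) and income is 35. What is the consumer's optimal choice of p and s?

p* = 3, s* = 4

MU_p = 2, MU_s = 8/s.
MRS = 2 ÷ (8/s).
Tangency: set MRS = p_p/p_s = 5/5 = 1.
MRS depends only on s: 0.25·s = 1 ⇒ s* = 1/0.25 = 4.
From the budget, 5·p = 35 − 5·4 = 15, so p* = 3.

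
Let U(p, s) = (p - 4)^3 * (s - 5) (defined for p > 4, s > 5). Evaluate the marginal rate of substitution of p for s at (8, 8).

MRS = 2.25

MU_p = 3·(p−4)^2·(s−5), MU_s = (p−4)^3.
MRS = (3/1)·(s−5)/(p−4).
At (8, 8): MRS = 2.25.
So at (8, 8) the consumer would give up 2.25 units of s for one more unit of p.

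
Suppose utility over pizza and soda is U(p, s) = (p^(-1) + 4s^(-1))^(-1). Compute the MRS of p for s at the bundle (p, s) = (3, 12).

MRS = 4

For CES with ρ = -1, MRS = (1/4)·(s/p)^2.
At (3, 12): MRS = 4.
The indifference curve has slope −4 at this bundle.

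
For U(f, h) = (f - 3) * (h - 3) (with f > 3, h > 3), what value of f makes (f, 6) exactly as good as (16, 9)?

U(16, 9) = 78.
Set U(f, 6) = 78 and solve.
With h = 6: (6 − 3) = 3, so (f − 3) = 78/3 = 26.
So f = 3 + 26 = 29.
Check: U(29, 6) = 78.

f = 29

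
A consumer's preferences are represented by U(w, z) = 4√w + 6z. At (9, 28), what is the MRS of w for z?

MU_w = 4/(2√w), MU_z = 6.
MRS = 4/(2√w) ÷ 6.
At (9, 28): MRS = 1/9.
The indifference curve has slope −1/9 at this bundle.

MRS = 1/9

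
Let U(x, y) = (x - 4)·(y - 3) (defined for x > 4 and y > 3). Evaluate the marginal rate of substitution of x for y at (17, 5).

MRS = 2/13

MU_x = (y−3), MU_y = (x−4).
MRS = (y−3)/(x−4).
At (17, 5): MRS = 2/13.
That is, one extra unit of x is worth 2/13 units of y at the margin.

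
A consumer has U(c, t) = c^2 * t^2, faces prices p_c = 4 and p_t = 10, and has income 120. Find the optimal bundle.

c* = 15, t* = 6

MU_c = 2·c·t^2 and MU_t = 2·c^2·t.
MRS = MU_c/MU_t = t/c.
Tangency: set MRS = p_c/p_t = 4/10 = 0.4.
So t/c = 0.4, i.e. t = 0.4·c.
Substitute into the budget 4·c + 10·t = 120: 8·c = 120, so c* = 15.
Then t* = 0.4·15 = 6.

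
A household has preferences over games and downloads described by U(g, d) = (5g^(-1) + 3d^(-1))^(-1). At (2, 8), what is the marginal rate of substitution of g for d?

MRS = 80/3

For CES with ρ = -1, MRS = (5/3)·(d/g)^2.
At (2, 8): MRS = 80/3.
That is, one extra unit of g is worth 80/3 units of d at the margin.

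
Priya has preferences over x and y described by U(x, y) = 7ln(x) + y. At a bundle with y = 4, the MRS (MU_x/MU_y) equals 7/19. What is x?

MU_x = 7/x, MU_y = 1.
MRS = 7/x ÷ 1.
MRS depends only on x: 7/x = 7/19 ⇒ x = 7/(7/19) = 19.

x = 19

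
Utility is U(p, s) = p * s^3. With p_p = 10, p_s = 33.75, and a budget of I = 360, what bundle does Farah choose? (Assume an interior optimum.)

MU_p = s^3 and MU_s = 3·p·s^2.
MRS = MU_p/MU_s = (1/3)·s/p.
Tangency: set MRS = p_p/p_s = 10/33.75 = 8/27.
So (1/3)·s/p = 8/27, i.e. s = (8/9)·p.
Substitute into the budget 10·p + 33.75·s = 360: 40·p = 360, so p* = 9.
Then s* = (8/9)·9 = 8.

p* = 9, s* = 8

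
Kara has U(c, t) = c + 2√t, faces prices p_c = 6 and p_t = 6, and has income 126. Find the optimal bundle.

c* = 20, t* = 1

MU_c = 1, MU_t = 2/(2√t).
MRS = 1 ÷ (2/(2√t)).
Tangency: set MRS = p_c/p_t = 6/6 = 1.
MRS depends only on t: √t = 1 ⇒ √t = 1 ⇒ t* = 1.
From the budget, 6·c = 126 − 6·1 = 120, so c* = 20.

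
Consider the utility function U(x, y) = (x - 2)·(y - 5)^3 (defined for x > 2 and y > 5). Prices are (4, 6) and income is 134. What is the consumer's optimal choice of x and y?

MU_x = (y−5)^3, MU_y = 3·(x−2)·(y−5)^2.
MRS = (1/3)·(y−5)/(x−2).
Tangency: set MRS = p_x/p_y = 4/6 = 2/3.
So (1/3)·(y − 5)/(x − 2) = 2/3, i.e. (y − 5) = 2·(x − 2).
Rewrite the budget in excess-of-subsistence terms: 4·(x − 2) + 6·(y − 5) = 134 − 4·2 − 6·5 = 96.
Substituting, 16·(x − 2) = 96, so x − 2 = 6 and x* = 8.
Then y − 5 = 2·6 = 12, so y* = 17.

x* = 8, y* = 17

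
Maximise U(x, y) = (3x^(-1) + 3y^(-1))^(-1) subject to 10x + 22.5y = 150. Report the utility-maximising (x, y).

For CES with ρ = -1, MRS = (y/x)^2.
Tangency: set MRS = p_x/p_y = 10/22.5 = 4/9.
So (y/x)^2 = 4/9; taking the square root, y/x = 2/3, i.e. y = (2/3)·x.
Substitute into the budget 10·x + 22.5·y = 150: 25·x = 150, so x* = 6 and y* = (2/3)·6 = 4.

x* = 6, y* = 4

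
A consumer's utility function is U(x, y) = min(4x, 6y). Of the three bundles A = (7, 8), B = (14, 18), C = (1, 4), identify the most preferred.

Bundle B

Evaluate utility at each bundle:
U(A) = 28.
U(B) = 56.
U(C) = 4.
Highest utility is B, so B ≻ A ≻ C.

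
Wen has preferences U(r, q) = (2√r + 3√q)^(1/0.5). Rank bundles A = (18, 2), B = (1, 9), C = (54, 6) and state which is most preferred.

Evaluate utility at each bundle:
U(A) = 162.000.
U(B) = 121.000.
U(C) = 486.000.
Highest utility is C, so C ≻ A ≻ B.

Bundle C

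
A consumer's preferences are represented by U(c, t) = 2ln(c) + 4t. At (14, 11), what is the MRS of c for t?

MU_c = 2/c, MU_t = 4.
MRS = 2/c ÷ 4.
At (14, 11): MRS = 1/28.
That is, one extra unit of c is worth 1/28 units of t at the margin.

MRS = 1/28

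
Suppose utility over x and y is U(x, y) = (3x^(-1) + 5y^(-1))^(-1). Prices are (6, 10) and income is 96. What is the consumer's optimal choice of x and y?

x* = 6, y* = 6

For CES with ρ = -1, MRS = (3/5)·(y/x)^2.
Tangency: set MRS = p_x/p_y = 6/10 = 0.6.
So (y/x)^2 = 1; taking the square root, y/x = 1, i.e. y = x.
Substitute into the budget 6·x + 10·y = 96: 16·x = 96, so x* = 6 and y* = 6.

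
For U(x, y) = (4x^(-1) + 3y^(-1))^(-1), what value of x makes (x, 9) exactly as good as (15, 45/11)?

U depends on (x, y) only through S = 4x^(-1) + 3y^(-1), so equal utility means equal S. At (15, 45/11): S = 1.
With y = 9: 3·9^(-1) = 1/3, so 4x^(-1) = 1 − 1/3 = 2/3, i.e. x^(-1) = 1/6.
Hence x = 1/(1/6) = 6.
Check: U(6, 9) = 1.

x = 6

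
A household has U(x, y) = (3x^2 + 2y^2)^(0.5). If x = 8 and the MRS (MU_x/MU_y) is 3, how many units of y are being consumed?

For CES with ρ = 2, MRS = (3/2)·(y/x)^(-1).
Setting (3/2)·(y/8)^(-1) = 3 gives (y/8)^(-1) = 2, so y/8 = 0.5 and y = 4.

y = 4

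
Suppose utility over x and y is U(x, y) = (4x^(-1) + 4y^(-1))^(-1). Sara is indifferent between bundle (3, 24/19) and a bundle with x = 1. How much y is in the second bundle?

U depends on (x, y) only through S = 4x^(-1) + 4y^(-1), so equal utility means equal S. At (3, 24/19): S = 4.5.
With x = 1: 4·1^(-1) = 4, so 4y^(-1) = 4.5 − 4 = 0.5, i.e. y^(-1) = 0.125.
Hence y = 1/0.125 = 8.
Check: U(1, 8) = 0.2222.

y = 8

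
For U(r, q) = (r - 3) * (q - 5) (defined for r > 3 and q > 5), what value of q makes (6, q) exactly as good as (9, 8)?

q = 11

U(9, 8) = 18.
Set U(6, q) = 18 and solve.
With r = 6: (6 − 3) = 3, so (q − 5) = 18/3 = 6.
So q = 5 + 6 = 11.
Check: U(6, 11) = 18.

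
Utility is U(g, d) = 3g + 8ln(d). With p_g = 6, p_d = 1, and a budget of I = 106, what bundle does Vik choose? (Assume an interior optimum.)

MU_g = 3, MU_d = 8/d.
MRS = 3 ÷ (8/d).
Tangency: set MRS = p_g/p_d = 6/1 = 6.
MRS depends only on d: 0.375·d = 6 ⇒ d* = 6/0.375 = 16.
From the budget, 6·g = 106 − 1·16 = 90, so g* = 15.

g* = 15, d* = 16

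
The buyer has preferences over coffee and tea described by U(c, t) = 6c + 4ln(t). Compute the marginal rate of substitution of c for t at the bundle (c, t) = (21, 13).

MRS = 19.5

MU_c = 6, MU_t = 4/t.
MRS = 6 ÷ (4/t).
At (21, 13): MRS = 19.5.
So at (21, 13) the consumer would give up 19.5 units of t for one more unit of c.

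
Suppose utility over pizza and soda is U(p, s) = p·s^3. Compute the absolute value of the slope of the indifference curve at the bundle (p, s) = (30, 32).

MRS = 16/45

MU_p = s^3 and MU_s = 3·p·s^2.
MRS = MU_p/MU_s = (1/3)·s/p.
At (30, 32): MRS = 16/45.
So at (30, 32) the consumer would give up 16/45 units of s for one more unit of p.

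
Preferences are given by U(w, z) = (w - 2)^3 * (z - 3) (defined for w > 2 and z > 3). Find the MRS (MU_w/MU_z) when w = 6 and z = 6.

MU_w = 3·(w−2)^2·(z−3), MU_z = (w−2)^3.
MRS = (3/1)·(z−3)/(w−2).
At (6, 6): MRS = 2.25.
So at (6, 6) the consumer would give up 2.25 units of z for one more unit of w.

MRS = 2.25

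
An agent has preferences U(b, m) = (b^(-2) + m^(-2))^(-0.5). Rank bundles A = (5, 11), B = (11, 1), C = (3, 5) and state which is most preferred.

Bundle A

Evaluate utility at each bundle:
U(A) = 4.552.
U(B) = 0.996.
U(C) = 2.572.
Highest utility is A, so A ≻ C ≻ B.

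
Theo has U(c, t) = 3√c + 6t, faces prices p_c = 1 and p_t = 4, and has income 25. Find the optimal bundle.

c* = 1, t* = 6

MU_c = 3/(2√c), MU_t = 6.
MRS = 3/(2√c) ÷ 6.
Tangency: set MRS = p_c/p_t = 1/4 = 0.25.
MRS depends only on c: 0.25/√c = 0.25 ⇒ √c = 0.25/0.25 = 1 ⇒ c* = 1.
From the budget, 4·t = 25 − 1·1 = 24, so t* = 6.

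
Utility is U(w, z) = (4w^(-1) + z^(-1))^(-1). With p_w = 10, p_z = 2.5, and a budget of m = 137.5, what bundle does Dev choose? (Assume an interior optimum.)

w* = 11, z* = 11

For CES with ρ = -1, MRS = (4/1)·(z/w)^2.
Tangency: set MRS = p_w/p_z = 10/2.5 = 4.
So (z/w)^2 = 1; taking the square root, z/w = 1, i.e. z = w.
Substitute into the budget 10·w + 2.5·z = 137.5: 12.5·w = 137.5, so w* = 11 and z* = 11.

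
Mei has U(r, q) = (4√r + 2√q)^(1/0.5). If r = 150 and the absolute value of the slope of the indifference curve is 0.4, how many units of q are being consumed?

For CES with ρ = 0.5, MRS = (4/2)·√(q/r).
Setting (4/2)·√(q/150) = 0.4 gives √(q/150) = 0.2, so q/150 = 1/25 and q = 6.

q = 6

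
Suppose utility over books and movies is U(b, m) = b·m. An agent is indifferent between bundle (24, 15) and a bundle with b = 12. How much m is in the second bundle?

m = 30

U(24, 15) = 360.
Set U(12, m) = 360 and solve.
With b = 12: m = 360/12 = 30.
Check: U(12, 30) = 360.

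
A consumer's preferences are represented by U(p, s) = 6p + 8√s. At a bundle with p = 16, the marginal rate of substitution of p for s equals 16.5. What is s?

s = 121

MU_p = 6, MU_s = 8/(2√s).
MRS = 6 ÷ (8/(2√s)).
MRS depends only on s: 1.5·√s = 16.5 ⇒ √s = 16.5/1.5 = 11 ⇒ s = 121.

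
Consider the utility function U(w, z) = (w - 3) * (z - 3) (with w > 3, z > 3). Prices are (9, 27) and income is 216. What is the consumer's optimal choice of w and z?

MU_w = (z−3), MU_z = (w−3).
MRS = (z−3)/(w−3).
Tangency: set MRS = p_w/p_z = 9/27 = 1/3.
So (z − 3)/(w − 3) = 1/3, i.e. (z − 3) = (1/3)·(w − 3).
Rewrite the budget in excess-of-subsistence terms: 9·(w − 3) + 27·(z − 3) = 216 − 9·3 − 27·3 = 108.
Substituting, 18·(w − 3) = 108, so w − 3 = 6 and w* = 9.
Then z − 3 = (1/3)·6 = 2, so z* = 5.

w* = 9, z* = 5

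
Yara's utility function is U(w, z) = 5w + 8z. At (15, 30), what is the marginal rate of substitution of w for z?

MU_w = 5, MU_z = 8, so MRS = 5/8 = 0.625 at every bundle.
At (15, 30): MRS = 0.625.
So at (15, 30) the consumer would give up 0.625 units of z for one more unit of w.

MRS = 0.625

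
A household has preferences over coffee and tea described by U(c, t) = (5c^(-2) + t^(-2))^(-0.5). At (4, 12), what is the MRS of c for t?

For CES with ρ = -2, MRS = (5/1)·(t/c)^3.
At (4, 12): MRS = 135.
The indifference curve has slope −135 at this bundle.

MRS = 135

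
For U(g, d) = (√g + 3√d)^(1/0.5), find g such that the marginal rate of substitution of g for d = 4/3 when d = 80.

g = 5

For CES with ρ = 0.5, MRS = (1/3)·√(d/g).
Setting (1/3)·√(80/g) = 4/3 gives √(80/g) = 4, so 80/g = 16 and g = 5.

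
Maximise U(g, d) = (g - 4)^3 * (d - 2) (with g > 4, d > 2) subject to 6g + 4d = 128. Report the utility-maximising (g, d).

MU_g = 3·(g−4)^2·(d−2), MU_d = (g−4)^3.
MRS = (3/1)·(d−2)/(g−4).
Tangency: set MRS = p_g/p_d = 6/4 = 1.5.
So (3/1)·(d − 2)/(g − 4) = 1.5, i.e. (d − 2) = 0.5·(g − 4).
Rewrite the budget in excess-of-subsistence terms: 6·(g − 4) + 4·(d − 2) = 128 − 6·4 − 4·2 = 96.
Substituting, 8·(g − 4) = 96, so g − 4 = 12 and g* = 16.
Then d − 2 = 0.5·12 = 6, so d* = 8.

g* = 16, d* = 8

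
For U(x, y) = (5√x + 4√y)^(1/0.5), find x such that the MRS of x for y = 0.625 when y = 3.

For CES with ρ = 0.5, MRS = (5/4)·√(y/x).
Setting (5/4)·√(3/x) = 0.625 gives √(3/x) = 0.5, so 3/x = 0.25 and x = 12.

x = 12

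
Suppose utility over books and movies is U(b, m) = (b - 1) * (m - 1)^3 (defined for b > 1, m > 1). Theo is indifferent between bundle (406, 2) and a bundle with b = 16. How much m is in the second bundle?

m = 4

U(406, 2) = 405.
Set U(16, m) = 405 and solve.
With b = 16: (16 − 1) = 15, so (m − 1)^3 = 405/15 = 27.
Taking the cube root (with m > 1): m − 1 = 3, so m = 4.
Check: U(16, 4) = 405.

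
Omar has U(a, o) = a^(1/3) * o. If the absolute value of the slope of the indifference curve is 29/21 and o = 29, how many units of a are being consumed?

MU_a = 1/3·a^(-2/3)·o and MU_o = a^(1/3).
MRS = MU_a/MU_o = (1/3)·o/a.
Substitute o = 29: MRS = (29/3)/a. Setting (29/3)/a = 29/21 gives a = (29/3)/(29/21) = 7.

a = 7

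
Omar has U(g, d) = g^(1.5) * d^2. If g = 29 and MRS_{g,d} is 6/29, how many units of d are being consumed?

MU_g = 1.5·√g·d^2 and MU_d = 2·g^(1.5)·d.
MRS = MU_g/MU_d = (0.75)·d/g.
Substitute g = 29: MRS = d/(116/3). Setting d/(116/3) = 6/29 gives d = (6/29)·(116/3) = 8.

d = 8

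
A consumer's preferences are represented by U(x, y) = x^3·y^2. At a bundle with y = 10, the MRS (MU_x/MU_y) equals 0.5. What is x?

MU_x = 3·x^2·y^2 and MU_y = 2·x^3·y.
MRS = MU_x/MU_y = (3/2)·y/x.
Substitute y = 10: MRS = 15/x. Setting 15/x = 0.5 gives x = 15/0.5 = 30.

x = 30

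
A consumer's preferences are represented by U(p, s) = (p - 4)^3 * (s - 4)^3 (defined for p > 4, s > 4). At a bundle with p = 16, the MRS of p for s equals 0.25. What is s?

MU_p = 3·(p−4)^2·(s−4)^3, MU_s = 3·(p−4)^3·(s−4)^2.
MRS = (s−4)/(p−4).
Substitute p = 16: MRS = (s − 4)/12. Setting this equal to 0.25 gives s − 4 = 0.25·12 = 3, so s = 7.

s = 7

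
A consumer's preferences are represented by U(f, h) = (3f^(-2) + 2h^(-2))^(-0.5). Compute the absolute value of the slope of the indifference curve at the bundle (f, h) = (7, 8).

For CES with ρ = -2, MRS = (3/2)·(h/f)^3.
At (7, 8): MRS = 768/343.
So at (7, 8) the consumer would give up 768/343 units of h for one more unit of f.

MRS = 768/343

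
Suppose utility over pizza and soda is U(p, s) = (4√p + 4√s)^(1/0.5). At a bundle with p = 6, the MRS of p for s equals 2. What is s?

For CES with ρ = 0.5, MRS = √(s/p).
Setting √(s/6) = 2 gives s/6 = 4 and s = 24.

s = 24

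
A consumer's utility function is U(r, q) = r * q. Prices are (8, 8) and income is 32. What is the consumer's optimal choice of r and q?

r* = 2, q* = 2

MU_r = q and MU_q = r.
MRS = MU_r/MU_q = q/r.
Tangency: set MRS = p_r/p_q = 8/8 = 1.
So q/r = 1, i.e. q = r.
Substitute into the budget 8·r + 8·q = 32: 16·r = 32, so r* = 2.
Then q* = 2.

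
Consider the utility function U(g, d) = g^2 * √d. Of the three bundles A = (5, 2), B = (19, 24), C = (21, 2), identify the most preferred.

Evaluate utility at each bundle:
U(A) = 35.355.
U(B) = 1768.532.
U(C) = 623.668.
Highest utility is B, so B ≻ C ≻ A.

Bundle B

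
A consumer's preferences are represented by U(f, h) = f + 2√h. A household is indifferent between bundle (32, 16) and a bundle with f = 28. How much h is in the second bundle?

h = 36

U(32, 16) = 40.
Set U(28, h) = 40 and solve.
With f = 28: 2√h = 40 − 28 = 12, so √h = 6 and h = 36.
Check: U(28, 36) = 40.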